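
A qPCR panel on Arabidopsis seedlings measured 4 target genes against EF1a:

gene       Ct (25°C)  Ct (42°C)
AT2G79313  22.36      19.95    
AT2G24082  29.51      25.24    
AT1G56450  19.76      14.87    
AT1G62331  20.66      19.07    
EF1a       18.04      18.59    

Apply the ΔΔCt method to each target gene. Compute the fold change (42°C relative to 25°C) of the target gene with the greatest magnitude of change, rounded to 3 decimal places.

43.411

AT2G79313: ΔΔCt = (19.95−18.59) − (22.36−18.04) = 1.36 − 4.32 = -2.96; fold change = 2^2.96 = 7.781
AT2G24082: ΔΔCt = (25.24−18.59) − (29.51−18.04) = 6.65 − 11.47 = -4.82; fold change = 2^4.82 = 28.246
AT1G56450: ΔΔCt = (14.87−18.59) − (19.76−18.04) = -3.72 − 1.72 = -5.44; fold change = 2^5.44 = 43.411
AT1G62331: ΔΔCt = (19.07−18.59) − (20.66−18.04) = 0.48 − 2.62 = -2.14; fold change = 2^2.14 = 4.408
AT1G56450 has the largest |ΔΔCt| = 5.44.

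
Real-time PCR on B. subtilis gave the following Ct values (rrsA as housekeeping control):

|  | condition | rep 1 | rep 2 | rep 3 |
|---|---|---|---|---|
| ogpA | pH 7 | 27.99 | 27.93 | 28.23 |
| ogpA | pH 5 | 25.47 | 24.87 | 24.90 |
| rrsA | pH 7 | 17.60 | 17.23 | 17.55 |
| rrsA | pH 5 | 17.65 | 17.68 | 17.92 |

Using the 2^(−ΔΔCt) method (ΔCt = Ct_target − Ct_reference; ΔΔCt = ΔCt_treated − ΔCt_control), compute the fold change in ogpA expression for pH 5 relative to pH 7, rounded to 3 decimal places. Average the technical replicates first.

9.580

Mean Ct: ogpA pH 7 28.050; ogpA pH 5 25.080; rrsA pH 7 17.460; rrsA pH 5 17.750
ΔCt(pH 7) = 28.050 − 17.460 = 10.590
ΔCt(pH 5) = 25.080 − 17.750 = 7.330
ΔΔCt = 7.330 − 10.590 = -3.260
Fold change = 2^(−(-3.260)) = 2^3.260 = 9.5798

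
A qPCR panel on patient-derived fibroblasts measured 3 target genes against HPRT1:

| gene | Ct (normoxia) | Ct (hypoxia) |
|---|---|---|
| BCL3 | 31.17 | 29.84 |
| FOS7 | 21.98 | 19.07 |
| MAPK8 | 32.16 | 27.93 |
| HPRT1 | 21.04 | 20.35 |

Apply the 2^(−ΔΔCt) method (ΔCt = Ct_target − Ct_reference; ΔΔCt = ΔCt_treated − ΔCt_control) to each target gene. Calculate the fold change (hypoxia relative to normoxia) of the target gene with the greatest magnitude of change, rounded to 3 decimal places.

BCL3: ΔΔCt = (29.84−20.35) − (31.17−21.04) = 9.49 − 10.13 = -0.64; fold change = 2^0.64 = 1.558
FOS7: ΔΔCt = (19.07−20.35) − (21.98−21.04) = -1.28 − 0.94 = -2.22; fold change = 2^2.22 = 4.659
MAPK8: ΔΔCt = (27.93−20.35) − (32.16−21.04) = 7.58 − 11.12 = -3.54; fold change = 2^3.54 = 11.632
MAPK8 has the largest |ΔΔCt| = 3.54.

11.632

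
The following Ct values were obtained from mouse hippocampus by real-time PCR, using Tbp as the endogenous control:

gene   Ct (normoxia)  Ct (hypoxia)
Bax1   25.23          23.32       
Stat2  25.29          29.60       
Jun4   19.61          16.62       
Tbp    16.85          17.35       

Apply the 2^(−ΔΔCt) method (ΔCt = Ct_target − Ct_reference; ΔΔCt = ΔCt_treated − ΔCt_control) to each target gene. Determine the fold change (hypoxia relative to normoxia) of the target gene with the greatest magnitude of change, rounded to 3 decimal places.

0.071

Bax1: ΔΔCt = (23.32−17.35) − (25.23−16.85) = 5.97 − 8.38 = -2.41; fold change = 2^2.41 = 5.315
Stat2: ΔΔCt = (29.60−17.35) − (25.29−16.85) = 12.25 − 8.44 = 3.81; fold change = 2^-3.81 = 0.071
Jun4: ΔΔCt = (16.62−17.35) − (19.61−16.85) = -0.73 − 2.76 = -3.49; fold change = 2^3.49 = 11.236
Stat2 has the largest |ΔΔCt| = 3.81.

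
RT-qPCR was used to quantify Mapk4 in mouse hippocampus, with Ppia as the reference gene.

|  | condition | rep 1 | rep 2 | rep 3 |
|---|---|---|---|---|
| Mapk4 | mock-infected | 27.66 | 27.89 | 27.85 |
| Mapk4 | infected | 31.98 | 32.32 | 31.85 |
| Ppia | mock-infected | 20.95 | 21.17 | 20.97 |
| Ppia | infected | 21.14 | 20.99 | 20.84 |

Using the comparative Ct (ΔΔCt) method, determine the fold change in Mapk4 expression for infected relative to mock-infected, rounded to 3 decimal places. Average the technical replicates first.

0.051

Mean Ct: Mapk4 mock-infected 27.800; Mapk4 infected 32.050; Ppia mock-infected 21.030; Ppia infected 20.990
ΔCt(mock-infected) = 27.800 − 21.030 = 6.770
ΔCt(infected) = 32.050 − 20.990 = 11.060
ΔΔCt = 11.060 − 6.770 = 4.290
Fold change = 2^(−4.290) = 0.0511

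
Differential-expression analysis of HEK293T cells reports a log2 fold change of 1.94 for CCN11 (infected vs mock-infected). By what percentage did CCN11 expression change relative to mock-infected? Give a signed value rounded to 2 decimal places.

283.71%

Fold change = 2^(1.94) = 3.8371
Percent change = (FC − 1) × 100% = (3.8371 − 1) × 100 = 283.71%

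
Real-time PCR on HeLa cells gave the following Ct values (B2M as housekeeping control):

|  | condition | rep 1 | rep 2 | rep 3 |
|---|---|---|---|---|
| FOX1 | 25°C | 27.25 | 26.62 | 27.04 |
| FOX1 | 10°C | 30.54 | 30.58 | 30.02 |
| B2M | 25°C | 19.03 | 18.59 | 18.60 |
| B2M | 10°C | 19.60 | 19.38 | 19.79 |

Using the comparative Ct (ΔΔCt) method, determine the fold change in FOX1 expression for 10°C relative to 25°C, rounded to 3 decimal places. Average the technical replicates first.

Mean Ct: FOX1 25°C 26.970; FOX1 10°C 30.380; B2M 25°C 18.740; B2M 10°C 19.590
ΔCt(25°C) = 26.970 − 18.740 = 8.230
ΔCt(10°C) = 30.380 − 19.590 = 10.790
ΔΔCt = 10.790 − 8.230 = 2.560
Fold change = 2^(−2.560) = 0.1696

0.170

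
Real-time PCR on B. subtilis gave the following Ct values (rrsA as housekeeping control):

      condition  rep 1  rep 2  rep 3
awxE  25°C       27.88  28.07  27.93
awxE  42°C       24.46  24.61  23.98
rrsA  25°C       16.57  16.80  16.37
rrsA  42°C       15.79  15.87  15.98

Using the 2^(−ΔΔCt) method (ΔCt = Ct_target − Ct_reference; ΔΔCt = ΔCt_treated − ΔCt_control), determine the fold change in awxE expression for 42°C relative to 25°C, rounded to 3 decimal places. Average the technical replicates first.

7.516

Mean Ct: awxE 25°C 27.960; awxE 42°C 24.350; rrsA 25°C 16.580; rrsA 42°C 15.880
ΔCt(25°C) = 27.960 − 16.580 = 11.380
ΔCt(42°C) = 24.350 − 15.880 = 8.470
ΔΔCt = 8.470 − 11.380 = -2.910
Fold change = 2^(−(-2.910)) = 2^2.910 = 7.5162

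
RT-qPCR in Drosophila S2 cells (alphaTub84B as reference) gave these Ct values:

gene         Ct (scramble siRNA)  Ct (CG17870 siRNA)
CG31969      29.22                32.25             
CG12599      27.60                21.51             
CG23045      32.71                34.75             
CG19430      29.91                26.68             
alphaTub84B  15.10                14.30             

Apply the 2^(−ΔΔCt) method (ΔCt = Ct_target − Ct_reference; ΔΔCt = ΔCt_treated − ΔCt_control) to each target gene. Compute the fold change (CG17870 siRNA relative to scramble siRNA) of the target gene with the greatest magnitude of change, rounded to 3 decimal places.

CG31969: ΔΔCt = (32.25−14.30) − (29.22−15.10) = 17.95 − 14.12 = 3.83; fold change = 2^-3.83 = 0.070
CG12599: ΔΔCt = (21.51−14.30) − (27.60−15.10) = 7.21 − 12.50 = -5.29; fold change = 2^5.29 = 39.124
CG23045: ΔΔCt = (34.75−14.30) − (32.71−15.10) = 20.45 − 17.61 = 2.84; fold change = 2^-2.84 = 0.140
CG19430: ΔΔCt = (26.68−14.30) − (29.91−15.10) = 12.38 − 14.81 = -2.43; fold change = 2^2.43 = 5.389
CG12599 has the largest |ΔΔCt| = 5.29.

39.124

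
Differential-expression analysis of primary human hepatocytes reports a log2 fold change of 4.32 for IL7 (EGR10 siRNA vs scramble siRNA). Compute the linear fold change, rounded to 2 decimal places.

19.97

Fold change = 2^(4.32) = 19.973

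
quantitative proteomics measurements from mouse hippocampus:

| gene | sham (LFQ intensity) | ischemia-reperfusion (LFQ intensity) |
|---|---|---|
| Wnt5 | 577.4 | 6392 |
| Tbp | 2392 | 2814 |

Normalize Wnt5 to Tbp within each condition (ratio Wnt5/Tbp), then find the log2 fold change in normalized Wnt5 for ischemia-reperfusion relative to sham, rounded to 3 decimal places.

3.234

Wnt5/Tbp (sham) = 577.4 / 2392 = 0.24139
Wnt5/Tbp (ischemia-reperfusion) = 6392 / 2814 = 2.2715
Fold change = 2.2715 / 0.24139 = 9.4102
log2(9.4102) = 3.2342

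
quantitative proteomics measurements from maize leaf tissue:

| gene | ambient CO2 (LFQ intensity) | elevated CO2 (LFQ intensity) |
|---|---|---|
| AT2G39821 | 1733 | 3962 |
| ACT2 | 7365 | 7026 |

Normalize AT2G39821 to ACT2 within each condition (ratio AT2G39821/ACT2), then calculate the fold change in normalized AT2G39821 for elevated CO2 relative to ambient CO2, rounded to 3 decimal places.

AT2G39821/ACT2 (ambient CO2) = 1733 / 7365 = 0.2353
AT2G39821/ACT2 (elevated CO2) = 3962 / 7026 = 0.56391
Fold change = 0.56391 / 0.2353 = 2.3965

2.397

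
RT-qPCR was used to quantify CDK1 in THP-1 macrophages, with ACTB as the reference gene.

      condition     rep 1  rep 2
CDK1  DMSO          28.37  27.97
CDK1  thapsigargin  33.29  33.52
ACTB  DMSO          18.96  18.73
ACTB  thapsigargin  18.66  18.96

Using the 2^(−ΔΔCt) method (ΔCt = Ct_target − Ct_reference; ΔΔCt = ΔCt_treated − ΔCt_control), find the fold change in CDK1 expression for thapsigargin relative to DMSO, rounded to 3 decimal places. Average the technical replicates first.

Mean Ct: CDK1 DMSO 28.170; CDK1 thapsigargin 33.405; ACTB DMSO 18.845; ACTB thapsigargin 18.810
ΔCt(DMSO) = 28.170 − 18.845 = 9.325
ΔCt(thapsigargin) = 33.405 − 18.810 = 14.595
ΔΔCt = 14.595 − 9.325 = 5.270
Fold change = 2^(−5.270) = 0.0259

0.026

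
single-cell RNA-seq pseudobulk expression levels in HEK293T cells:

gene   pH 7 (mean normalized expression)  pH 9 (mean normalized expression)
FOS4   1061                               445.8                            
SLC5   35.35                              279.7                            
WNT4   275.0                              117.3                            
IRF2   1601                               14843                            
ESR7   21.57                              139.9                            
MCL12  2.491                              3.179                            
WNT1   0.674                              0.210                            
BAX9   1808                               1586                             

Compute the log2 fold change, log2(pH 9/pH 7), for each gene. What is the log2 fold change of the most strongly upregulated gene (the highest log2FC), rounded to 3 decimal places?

3.213

log2(445.8/1061) = -1.251  (FOS4)
log2(279.7/35.35) = 2.984  (SLC5)
log2(117.3/275.0) = -1.229  (WNT4)
log2(14843/1601) = 3.213  (IRF2)
log2(139.9/21.57) = 2.697  (ESR7)
log2(3.179/2.491) = 0.352  (MCL12)
log2(0.210/0.674) = -1.682  (WNT1)
log2(1586/1808) = -0.189  (BAX9)
IRF2 is most strongly upregulated.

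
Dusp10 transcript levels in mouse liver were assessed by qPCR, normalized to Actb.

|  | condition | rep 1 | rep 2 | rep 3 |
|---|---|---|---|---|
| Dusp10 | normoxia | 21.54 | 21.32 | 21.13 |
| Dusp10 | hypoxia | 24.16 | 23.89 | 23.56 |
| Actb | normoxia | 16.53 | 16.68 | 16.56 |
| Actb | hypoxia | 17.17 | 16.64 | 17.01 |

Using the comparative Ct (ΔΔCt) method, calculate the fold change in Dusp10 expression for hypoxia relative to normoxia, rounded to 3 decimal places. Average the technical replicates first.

0.219

Mean Ct: Dusp10 normoxia 21.330; Dusp10 hypoxia 23.870; Actb normoxia 16.590; Actb hypoxia 16.940
ΔCt(normoxia) = 21.330 − 16.590 = 4.740
ΔCt(hypoxia) = 23.870 − 16.940 = 6.930
ΔΔCt = 6.930 − 4.740 = 2.190
Fold change = 2^(−2.190) = 0.2192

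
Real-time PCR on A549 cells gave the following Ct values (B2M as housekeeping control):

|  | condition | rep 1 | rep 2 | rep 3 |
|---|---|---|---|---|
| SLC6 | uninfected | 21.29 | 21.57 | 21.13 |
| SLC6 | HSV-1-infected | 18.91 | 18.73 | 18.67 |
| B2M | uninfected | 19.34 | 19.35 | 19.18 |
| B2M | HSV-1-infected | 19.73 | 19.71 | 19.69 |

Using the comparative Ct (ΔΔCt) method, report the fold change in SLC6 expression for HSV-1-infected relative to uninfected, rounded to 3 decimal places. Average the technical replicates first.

7.890

Mean Ct: SLC6 uninfected 21.330; SLC6 HSV-1-infected 18.770; B2M uninfected 19.290; B2M HSV-1-infected 19.710
ΔCt(uninfected) = 21.330 − 19.290 = 2.040
ΔCt(HSV-1-infected) = 18.770 − 19.710 = -0.940
ΔΔCt = -0.940 − 2.040 = -2.980
Fold change = 2^(−(-2.980)) = 2^2.980 = 7.8899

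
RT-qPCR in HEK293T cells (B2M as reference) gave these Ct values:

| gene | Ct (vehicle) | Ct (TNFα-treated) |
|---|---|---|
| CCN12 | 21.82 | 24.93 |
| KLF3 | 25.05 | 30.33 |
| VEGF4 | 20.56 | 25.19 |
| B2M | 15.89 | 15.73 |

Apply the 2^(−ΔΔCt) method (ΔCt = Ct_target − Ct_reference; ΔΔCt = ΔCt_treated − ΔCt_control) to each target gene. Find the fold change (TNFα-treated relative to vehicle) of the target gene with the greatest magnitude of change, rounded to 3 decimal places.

CCN12: ΔΔCt = (24.93−15.73) − (21.82−15.89) = 9.20 − 5.93 = 3.27; fold change = 2^-3.27 = 0.104
KLF3: ΔΔCt = (30.33−15.73) − (25.05−15.89) = 14.60 − 9.16 = 5.44; fold change = 2^-5.44 = 0.023
VEGF4: ΔΔCt = (25.19−15.73) − (20.56−15.89) = 9.46 − 4.67 = 4.79; fold change = 2^-4.79 = 0.036
KLF3 has the largest |ΔΔCt| = 5.44.

0.023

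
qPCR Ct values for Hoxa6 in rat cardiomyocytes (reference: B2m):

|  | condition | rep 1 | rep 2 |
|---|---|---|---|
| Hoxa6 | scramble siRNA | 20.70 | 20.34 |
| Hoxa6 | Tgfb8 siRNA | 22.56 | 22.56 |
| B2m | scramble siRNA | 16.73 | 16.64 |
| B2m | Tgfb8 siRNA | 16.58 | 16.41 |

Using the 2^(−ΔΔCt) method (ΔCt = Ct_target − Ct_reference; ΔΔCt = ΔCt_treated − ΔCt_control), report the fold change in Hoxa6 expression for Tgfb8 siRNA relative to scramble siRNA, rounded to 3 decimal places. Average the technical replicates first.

Mean Ct: Hoxa6 scramble siRNA 20.520; Hoxa6 Tgfb8 siRNA 22.560; B2m scramble siRNA 16.685; B2m Tgfb8 siRNA 16.495
ΔCt(scramble siRNA) = 20.520 − 16.685 = 3.835
ΔCt(Tgfb8 siRNA) = 22.560 − 16.495 = 6.065
ΔΔCt = 6.065 − 3.835 = 2.230
Fold change = 2^(−2.230) = 0.2132

0.213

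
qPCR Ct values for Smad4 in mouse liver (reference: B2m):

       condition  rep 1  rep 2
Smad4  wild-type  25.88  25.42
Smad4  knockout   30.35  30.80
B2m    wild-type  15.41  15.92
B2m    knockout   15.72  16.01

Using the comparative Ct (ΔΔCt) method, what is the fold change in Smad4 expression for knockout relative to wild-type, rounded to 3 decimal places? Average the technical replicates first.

Mean Ct: Smad4 wild-type 25.650; Smad4 knockout 30.575; B2m wild-type 15.665; B2m knockout 15.865
ΔCt(wild-type) = 25.650 − 15.665 = 9.985
ΔCt(knockout) = 30.575 − 15.865 = 14.710
ΔΔCt = 14.710 − 9.985 = 4.725
Fold change = 2^(−4.725) = 0.0378

0.038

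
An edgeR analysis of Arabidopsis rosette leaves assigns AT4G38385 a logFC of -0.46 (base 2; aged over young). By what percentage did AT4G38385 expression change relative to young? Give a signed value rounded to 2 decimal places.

Fold change = 2^(-0.46) = 0.7270
Percent change = (FC − 1) × 100% = (0.7270 − 1) × 100 = -27.30%

-27.30%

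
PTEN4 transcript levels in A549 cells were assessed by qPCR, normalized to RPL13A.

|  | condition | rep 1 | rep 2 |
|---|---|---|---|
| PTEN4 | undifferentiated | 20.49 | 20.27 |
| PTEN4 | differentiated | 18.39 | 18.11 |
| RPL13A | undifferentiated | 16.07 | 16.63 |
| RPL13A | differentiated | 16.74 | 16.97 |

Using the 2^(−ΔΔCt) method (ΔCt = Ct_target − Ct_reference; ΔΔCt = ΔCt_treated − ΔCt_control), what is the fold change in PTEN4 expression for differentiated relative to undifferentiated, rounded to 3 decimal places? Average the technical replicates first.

Mean Ct: PTEN4 undifferentiated 20.380; PTEN4 differentiated 18.250; RPL13A undifferentiated 16.350; RPL13A differentiated 16.855
ΔCt(undifferentiated) = 20.380 − 16.350 = 4.030
ΔCt(differentiated) = 18.250 − 16.855 = 1.395
ΔΔCt = 1.395 − 4.030 = -2.635
Fold change = 2^(−(-2.635)) = 2^2.635 = 6.2118

6.212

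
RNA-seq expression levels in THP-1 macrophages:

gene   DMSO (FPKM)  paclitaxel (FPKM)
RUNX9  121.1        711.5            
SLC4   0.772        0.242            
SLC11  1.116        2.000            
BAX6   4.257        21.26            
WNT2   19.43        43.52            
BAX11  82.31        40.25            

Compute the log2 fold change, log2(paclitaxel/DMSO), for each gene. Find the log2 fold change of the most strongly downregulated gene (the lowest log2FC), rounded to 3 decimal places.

log2(711.5/121.1) = 2.555  (RUNX9)
log2(0.242/0.772) = -1.674  (SLC4)
log2(2.000/1.116) = 0.842  (SLC11)
log2(21.26/4.257) = 2.320  (BAX6)
log2(43.52/19.43) = 1.163  (WNT2)
log2(40.25/82.31) = -1.032  (BAX11)
SLC4 is most strongly downregulated.

-1.674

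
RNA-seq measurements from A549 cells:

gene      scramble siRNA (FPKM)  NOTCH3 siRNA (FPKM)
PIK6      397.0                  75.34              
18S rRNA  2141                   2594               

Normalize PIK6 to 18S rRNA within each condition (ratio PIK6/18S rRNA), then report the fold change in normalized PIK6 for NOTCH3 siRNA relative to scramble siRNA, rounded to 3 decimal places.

PIK6/18S rRNA (scramble siRNA) = 397.0 / 2141 = 0.18543
PIK6/18S rRNA (NOTCH3 siRNA) = 75.34 / 2594 = 0.029044
Fold change = 0.029044 / 0.18543 = 0.1566

0.157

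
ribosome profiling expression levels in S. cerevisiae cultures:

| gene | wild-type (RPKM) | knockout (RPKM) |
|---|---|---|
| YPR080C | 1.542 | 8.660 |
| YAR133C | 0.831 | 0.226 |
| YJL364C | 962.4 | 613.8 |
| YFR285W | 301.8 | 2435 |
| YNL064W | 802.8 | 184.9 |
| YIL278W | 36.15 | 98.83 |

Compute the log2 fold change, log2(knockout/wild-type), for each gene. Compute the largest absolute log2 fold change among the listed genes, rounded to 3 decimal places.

log2(8.660/1.542) = 2.490  (YPR080C)
log2(0.226/0.831) = -1.879  (YAR133C)
log2(613.8/962.4) = -0.649  (YJL364C)
log2(2435/301.8) = 3.012  (YFR285W)
log2(184.9/802.8) = -2.118  (YNL064W)
log2(98.83/36.15) = 1.451  (YIL278W)
The largest magnitude belongs to YFR285W.

3.012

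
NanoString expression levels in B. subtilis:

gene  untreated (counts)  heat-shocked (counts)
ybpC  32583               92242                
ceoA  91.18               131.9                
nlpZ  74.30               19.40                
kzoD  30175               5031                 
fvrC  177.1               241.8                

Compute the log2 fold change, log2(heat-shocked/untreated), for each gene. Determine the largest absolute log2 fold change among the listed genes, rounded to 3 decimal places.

log2(92242/32583) = 1.501  (ybpC)
log2(131.9/91.18) = 0.533  (ceoA)
log2(19.40/74.30) = -1.937  (nlpZ)
log2(5031/30175) = -2.584  (kzoD)
log2(241.8/177.1) = 0.449  (fvrC)
The largest magnitude belongs to kzoD.

2.584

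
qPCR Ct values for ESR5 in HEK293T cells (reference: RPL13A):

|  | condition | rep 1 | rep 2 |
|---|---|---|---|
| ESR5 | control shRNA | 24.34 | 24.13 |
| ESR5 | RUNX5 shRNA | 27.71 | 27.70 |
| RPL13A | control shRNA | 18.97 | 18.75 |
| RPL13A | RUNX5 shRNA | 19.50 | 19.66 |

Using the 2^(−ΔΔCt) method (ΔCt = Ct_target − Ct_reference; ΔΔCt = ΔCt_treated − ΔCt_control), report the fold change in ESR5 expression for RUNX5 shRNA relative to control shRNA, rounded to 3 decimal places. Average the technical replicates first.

0.149

Mean Ct: ESR5 control shRNA 24.235; ESR5 RUNX5 shRNA 27.705; RPL13A control shRNA 18.860; RPL13A RUNX5 shRNA 19.580
ΔCt(control shRNA) = 24.235 − 18.860 = 5.375
ΔCt(RUNX5 shRNA) = 27.705 − 19.580 = 8.125
ΔΔCt = 8.125 − 5.375 = 2.750
Fold change = 2^(−2.750) = 0.1487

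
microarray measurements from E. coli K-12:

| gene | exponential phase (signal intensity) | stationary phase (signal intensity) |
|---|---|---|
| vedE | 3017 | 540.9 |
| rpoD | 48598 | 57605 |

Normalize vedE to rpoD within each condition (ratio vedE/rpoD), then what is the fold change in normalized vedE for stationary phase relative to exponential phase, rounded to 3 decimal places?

vedE/rpoD (exponential phase) = 3017 / 48598 = 0.062081
vedE/rpoD (stationary phase) = 540.9 / 57605 = 0.0093898
Fold change = 0.0093898 / 0.062081 = 0.1513

0.151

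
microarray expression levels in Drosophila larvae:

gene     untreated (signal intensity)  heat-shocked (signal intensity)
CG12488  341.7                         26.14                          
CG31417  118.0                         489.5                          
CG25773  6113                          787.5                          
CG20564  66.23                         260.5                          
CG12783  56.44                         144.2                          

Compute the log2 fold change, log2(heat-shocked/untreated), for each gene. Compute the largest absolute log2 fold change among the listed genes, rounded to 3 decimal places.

3.708

log2(26.14/341.7) = -3.708  (CG12488)
log2(489.5/118.0) = 2.053  (CG31417)
log2(787.5/6113) = -2.957  (CG25773)
log2(260.5/66.23) = 1.976  (CG20564)
log2(144.2/56.44) = 1.353  (CG12783)
The largest magnitude belongs to CG12488.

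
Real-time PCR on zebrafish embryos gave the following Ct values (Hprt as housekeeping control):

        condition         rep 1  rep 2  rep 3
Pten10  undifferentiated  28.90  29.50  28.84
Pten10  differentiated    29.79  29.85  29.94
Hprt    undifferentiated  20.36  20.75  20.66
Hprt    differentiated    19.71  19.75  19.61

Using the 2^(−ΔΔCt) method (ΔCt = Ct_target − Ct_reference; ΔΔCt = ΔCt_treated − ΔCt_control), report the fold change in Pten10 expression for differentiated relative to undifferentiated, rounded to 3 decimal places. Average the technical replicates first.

0.312

Mean Ct: Pten10 undifferentiated 29.080; Pten10 differentiated 29.860; Hprt undifferentiated 20.590; Hprt differentiated 19.690
ΔCt(undifferentiated) = 29.080 − 20.590 = 8.490
ΔCt(differentiated) = 29.860 − 19.690 = 10.170
ΔΔCt = 10.170 − 8.490 = 1.680
Fold change = 2^(−1.680) = 0.3121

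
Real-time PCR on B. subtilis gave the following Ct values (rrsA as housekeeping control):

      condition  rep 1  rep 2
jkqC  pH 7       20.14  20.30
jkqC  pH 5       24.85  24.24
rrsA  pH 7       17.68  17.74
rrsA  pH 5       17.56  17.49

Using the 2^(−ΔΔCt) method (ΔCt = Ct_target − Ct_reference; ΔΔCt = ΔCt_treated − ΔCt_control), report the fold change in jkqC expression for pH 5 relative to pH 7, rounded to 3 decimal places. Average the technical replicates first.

Mean Ct: jkqC pH 7 20.220; jkqC pH 5 24.545; rrsA pH 7 17.710; rrsA pH 5 17.525
ΔCt(pH 7) = 20.220 − 17.710 = 2.510
ΔCt(pH 5) = 24.545 − 17.525 = 7.020
ΔΔCt = 7.020 − 2.510 = 4.510
Fold change = 2^(−4.510) = 0.0439

0.044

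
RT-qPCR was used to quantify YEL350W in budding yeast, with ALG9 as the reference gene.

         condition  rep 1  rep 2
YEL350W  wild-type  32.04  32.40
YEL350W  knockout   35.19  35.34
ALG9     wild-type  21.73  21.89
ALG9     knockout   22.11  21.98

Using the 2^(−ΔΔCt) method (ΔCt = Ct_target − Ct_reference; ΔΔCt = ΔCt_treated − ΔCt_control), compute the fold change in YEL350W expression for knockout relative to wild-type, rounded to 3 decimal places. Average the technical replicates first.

0.143

Mean Ct: YEL350W wild-type 32.220; YEL350W knockout 35.265; ALG9 wild-type 21.810; ALG9 knockout 22.045
ΔCt(wild-type) = 32.220 − 21.810 = 10.410
ΔCt(knockout) = 35.265 − 22.045 = 13.220
ΔΔCt = 13.220 − 10.410 = 2.810
Fold change = 2^(−2.810) = 0.1426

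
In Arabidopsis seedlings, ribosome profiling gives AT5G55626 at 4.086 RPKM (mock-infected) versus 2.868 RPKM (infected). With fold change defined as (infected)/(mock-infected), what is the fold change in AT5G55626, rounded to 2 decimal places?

0.70

Fold change = 2.868 / 4.086 = 0.702
AT5G55626 is downregulated.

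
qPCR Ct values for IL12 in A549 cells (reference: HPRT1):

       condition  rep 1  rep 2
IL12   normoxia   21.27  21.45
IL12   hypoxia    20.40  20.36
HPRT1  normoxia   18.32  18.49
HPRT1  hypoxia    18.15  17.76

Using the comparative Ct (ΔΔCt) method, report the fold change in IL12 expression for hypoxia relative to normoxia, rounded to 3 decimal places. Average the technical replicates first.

1.444

Mean Ct: IL12 normoxia 21.360; IL12 hypoxia 20.380; HPRT1 normoxia 18.405; HPRT1 hypoxia 17.955
ΔCt(normoxia) = 21.360 − 18.405 = 2.955
ΔCt(hypoxia) = 20.380 − 17.955 = 2.425
ΔΔCt = 2.425 − 2.955 = -0.530
Fold change = 2^(−(-0.530)) = 2^0.530 = 1.4439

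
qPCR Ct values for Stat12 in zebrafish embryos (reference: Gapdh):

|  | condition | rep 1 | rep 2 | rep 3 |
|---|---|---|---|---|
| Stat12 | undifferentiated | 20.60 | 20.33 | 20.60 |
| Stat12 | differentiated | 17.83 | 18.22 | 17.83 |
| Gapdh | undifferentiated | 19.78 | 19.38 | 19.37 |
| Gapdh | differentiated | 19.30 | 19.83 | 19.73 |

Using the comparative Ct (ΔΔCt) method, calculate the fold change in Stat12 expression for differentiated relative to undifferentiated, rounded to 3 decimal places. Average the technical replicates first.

Mean Ct: Stat12 undifferentiated 20.510; Stat12 differentiated 17.960; Gapdh undifferentiated 19.510; Gapdh differentiated 19.620
ΔCt(undifferentiated) = 20.510 − 19.510 = 1.000
ΔCt(differentiated) = 17.960 − 19.620 = -1.660
ΔΔCt = -1.660 − 1.000 = -2.660
Fold change = 2^(−(-2.660)) = 2^2.660 = 6.3203

6.320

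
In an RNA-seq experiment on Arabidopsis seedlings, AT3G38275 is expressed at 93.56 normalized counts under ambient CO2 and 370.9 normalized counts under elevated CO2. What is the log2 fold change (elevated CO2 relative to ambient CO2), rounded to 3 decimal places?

Fold change = 370.9 / 93.56 = 3.9643
log2(3.9643) = 1.9871

1.987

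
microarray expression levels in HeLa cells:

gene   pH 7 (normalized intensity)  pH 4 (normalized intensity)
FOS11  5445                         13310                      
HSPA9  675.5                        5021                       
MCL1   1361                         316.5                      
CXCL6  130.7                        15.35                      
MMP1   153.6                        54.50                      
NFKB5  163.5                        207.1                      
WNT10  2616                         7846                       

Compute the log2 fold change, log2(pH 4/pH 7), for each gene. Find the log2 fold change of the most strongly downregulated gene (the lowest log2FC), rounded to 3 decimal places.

log2(13310/5445) = 1.290  (FOS11)
log2(5021/675.5) = 2.894  (HSPA9)
log2(316.5/1361) = -2.104  (MCL1)
log2(15.35/130.7) = -3.090  (CXCL6)
log2(54.50/153.6) = -1.495  (MMP1)
log2(207.1/163.5) = 0.341  (NFKB5)
log2(7846/2616) = 1.585  (WNT10)
CXCL6 is most strongly downregulated.

-3.090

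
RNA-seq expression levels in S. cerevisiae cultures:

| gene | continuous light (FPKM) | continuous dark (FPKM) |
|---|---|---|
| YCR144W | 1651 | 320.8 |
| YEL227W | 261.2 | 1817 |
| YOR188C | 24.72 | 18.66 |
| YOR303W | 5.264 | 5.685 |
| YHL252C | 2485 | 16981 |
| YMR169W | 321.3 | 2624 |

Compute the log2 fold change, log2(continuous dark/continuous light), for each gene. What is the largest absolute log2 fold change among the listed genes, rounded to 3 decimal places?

3.030

log2(320.8/1651) = -2.364  (YCR144W)
log2(1817/261.2) = 2.798  (YEL227W)
log2(18.66/24.72) = -0.406  (YOR188C)
log2(5.685/5.264) = 0.111  (YOR303W)
log2(16981/2485) = 2.773  (YHL252C)
log2(2624/321.3) = 3.030  (YMR169W)
The largest magnitude belongs to YMR169W.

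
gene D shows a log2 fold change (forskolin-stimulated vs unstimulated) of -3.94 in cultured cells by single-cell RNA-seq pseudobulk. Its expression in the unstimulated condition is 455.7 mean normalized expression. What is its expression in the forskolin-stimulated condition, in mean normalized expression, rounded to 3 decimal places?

Fold change = 2^(-3.94) = 0.0652
forskolin-stimulated expression = 455.7 × 0.0652 = 29.691

29.691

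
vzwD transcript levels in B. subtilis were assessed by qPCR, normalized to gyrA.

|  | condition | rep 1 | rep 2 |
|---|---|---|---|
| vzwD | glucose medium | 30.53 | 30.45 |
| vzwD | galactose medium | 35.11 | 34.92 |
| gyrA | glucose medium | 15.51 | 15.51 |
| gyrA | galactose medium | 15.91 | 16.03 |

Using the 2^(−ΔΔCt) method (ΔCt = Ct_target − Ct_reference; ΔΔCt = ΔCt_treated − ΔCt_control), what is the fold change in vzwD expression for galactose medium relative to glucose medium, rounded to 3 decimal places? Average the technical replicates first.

Mean Ct: vzwD glucose medium 30.490; vzwD galactose medium 35.015; gyrA glucose medium 15.510; gyrA galactose medium 15.970
ΔCt(glucose medium) = 30.490 − 15.510 = 14.980
ΔCt(galactose medium) = 35.015 − 15.970 = 19.045
ΔΔCt = 19.045 − 14.980 = 4.065
Fold change = 2^(−4.065) = 0.0597

0.060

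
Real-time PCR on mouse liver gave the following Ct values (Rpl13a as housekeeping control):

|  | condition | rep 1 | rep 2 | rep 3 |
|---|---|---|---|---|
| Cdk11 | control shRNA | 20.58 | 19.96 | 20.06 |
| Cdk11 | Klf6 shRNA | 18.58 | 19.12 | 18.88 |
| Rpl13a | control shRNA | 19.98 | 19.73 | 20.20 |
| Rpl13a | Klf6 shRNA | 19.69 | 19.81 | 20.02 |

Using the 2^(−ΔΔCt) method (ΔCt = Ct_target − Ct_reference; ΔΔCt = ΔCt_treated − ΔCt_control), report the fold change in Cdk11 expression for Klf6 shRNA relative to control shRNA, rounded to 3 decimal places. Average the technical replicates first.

2.313

Mean Ct: Cdk11 control shRNA 20.200; Cdk11 Klf6 shRNA 18.860; Rpl13a control shRNA 19.970; Rpl13a Klf6 shRNA 19.840
ΔCt(control shRNA) = 20.200 − 19.970 = 0.230
ΔCt(Klf6 shRNA) = 18.860 − 19.840 = -0.980
ΔΔCt = -0.980 − 0.230 = -1.210
Fold change = 2^(−(-1.210)) = 2^1.210 = 2.3134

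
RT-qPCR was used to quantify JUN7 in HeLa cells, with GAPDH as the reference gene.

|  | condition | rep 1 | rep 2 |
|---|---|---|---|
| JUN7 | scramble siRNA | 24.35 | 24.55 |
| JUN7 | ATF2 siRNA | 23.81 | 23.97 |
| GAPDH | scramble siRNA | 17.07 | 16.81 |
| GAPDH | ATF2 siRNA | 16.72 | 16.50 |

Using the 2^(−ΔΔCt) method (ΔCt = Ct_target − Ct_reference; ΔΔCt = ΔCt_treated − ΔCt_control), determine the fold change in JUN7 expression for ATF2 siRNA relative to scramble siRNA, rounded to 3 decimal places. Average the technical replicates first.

Mean Ct: JUN7 scramble siRNA 24.450; JUN7 ATF2 siRNA 23.890; GAPDH scramble siRNA 16.940; GAPDH ATF2 siRNA 16.610
ΔCt(scramble siRNA) = 24.450 − 16.940 = 7.510
ΔCt(ATF2 siRNA) = 23.890 − 16.610 = 7.280
ΔΔCt = 7.280 − 7.510 = -0.230
Fold change = 2^(−(-0.230)) = 2^0.230 = 1.1728

1.173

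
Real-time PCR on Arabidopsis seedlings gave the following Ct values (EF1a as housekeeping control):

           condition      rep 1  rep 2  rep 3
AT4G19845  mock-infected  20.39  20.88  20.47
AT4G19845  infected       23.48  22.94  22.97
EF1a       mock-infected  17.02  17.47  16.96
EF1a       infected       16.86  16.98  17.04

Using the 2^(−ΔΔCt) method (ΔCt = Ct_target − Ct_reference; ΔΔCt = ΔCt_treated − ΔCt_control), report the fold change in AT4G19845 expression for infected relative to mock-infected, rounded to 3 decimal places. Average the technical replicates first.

0.150

Mean Ct: AT4G19845 mock-infected 20.580; AT4G19845 infected 23.130; EF1a mock-infected 17.150; EF1a infected 16.960
ΔCt(mock-infected) = 20.580 − 17.150 = 3.430
ΔCt(infected) = 23.130 − 16.960 = 6.170
ΔΔCt = 6.170 − 3.430 = 2.740
Fold change = 2^(−2.740) = 0.1497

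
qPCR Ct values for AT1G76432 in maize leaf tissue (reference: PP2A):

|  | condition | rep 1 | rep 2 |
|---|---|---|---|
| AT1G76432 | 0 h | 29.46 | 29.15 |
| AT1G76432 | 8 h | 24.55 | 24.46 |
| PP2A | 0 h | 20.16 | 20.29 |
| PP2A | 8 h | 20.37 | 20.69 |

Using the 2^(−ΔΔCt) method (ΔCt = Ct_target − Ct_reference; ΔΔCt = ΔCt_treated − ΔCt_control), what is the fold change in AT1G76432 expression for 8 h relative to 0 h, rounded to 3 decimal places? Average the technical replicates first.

34.416

Mean Ct: AT1G76432 0 h 29.305; AT1G76432 8 h 24.505; PP2A 0 h 20.225; PP2A 8 h 20.530
ΔCt(0 h) = 29.305 − 20.225 = 9.080
ΔCt(8 h) = 24.505 − 20.530 = 3.975
ΔΔCt = 3.975 − 9.080 = -5.105
Fold change = 2^(−(-5.105)) = 2^5.105 = 34.4158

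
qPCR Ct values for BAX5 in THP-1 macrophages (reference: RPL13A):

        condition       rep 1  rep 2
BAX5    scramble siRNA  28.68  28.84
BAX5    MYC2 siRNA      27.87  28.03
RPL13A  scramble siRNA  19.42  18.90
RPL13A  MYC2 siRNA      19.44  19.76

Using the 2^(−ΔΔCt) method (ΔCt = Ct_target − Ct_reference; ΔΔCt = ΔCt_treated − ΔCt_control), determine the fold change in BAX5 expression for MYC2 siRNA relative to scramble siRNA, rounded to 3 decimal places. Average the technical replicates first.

2.378

Mean Ct: BAX5 scramble siRNA 28.760; BAX5 MYC2 siRNA 27.950; RPL13A scramble siRNA 19.160; RPL13A MYC2 siRNA 19.600
ΔCt(scramble siRNA) = 28.760 − 19.160 = 9.600
ΔCt(MYC2 siRNA) = 27.950 − 19.600 = 8.350
ΔΔCt = 8.350 − 9.600 = -1.250
Fold change = 2^(−(-1.250)) = 2^1.250 = 2.3784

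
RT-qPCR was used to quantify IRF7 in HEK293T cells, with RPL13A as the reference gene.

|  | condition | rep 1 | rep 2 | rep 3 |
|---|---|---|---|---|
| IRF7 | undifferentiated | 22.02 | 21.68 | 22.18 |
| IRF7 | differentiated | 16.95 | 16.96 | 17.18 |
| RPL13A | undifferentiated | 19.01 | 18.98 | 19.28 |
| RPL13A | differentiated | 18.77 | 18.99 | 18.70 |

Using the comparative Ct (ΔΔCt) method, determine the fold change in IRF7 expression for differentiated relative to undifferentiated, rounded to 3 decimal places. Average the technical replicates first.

Mean Ct: IRF7 undifferentiated 21.960; IRF7 differentiated 17.030; RPL13A undifferentiated 19.090; RPL13A differentiated 18.820
ΔCt(undifferentiated) = 21.960 − 19.090 = 2.870
ΔCt(differentiated) = 17.030 − 18.820 = -1.790
ΔΔCt = -1.790 − 2.870 = -4.660
Fold change = 2^(−(-4.660)) = 2^4.660 = 25.2813

25.281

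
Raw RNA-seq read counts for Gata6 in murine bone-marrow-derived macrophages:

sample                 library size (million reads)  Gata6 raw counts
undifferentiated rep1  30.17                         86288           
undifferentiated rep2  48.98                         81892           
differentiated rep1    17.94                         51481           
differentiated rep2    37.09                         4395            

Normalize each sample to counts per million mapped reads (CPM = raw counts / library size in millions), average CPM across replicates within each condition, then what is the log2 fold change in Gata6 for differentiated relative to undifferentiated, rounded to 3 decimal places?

CPM(undifferentiated rep1) = 86288 / 30.17 = 2860.0597
CPM(undifferentiated rep2) = 81892 / 48.98 = 1671.9477
CPM(differentiated rep1) = 51481 / 17.94 = 2869.6210
CPM(differentiated rep2) = 4395 / 37.09 = 118.4956
mean CPM(undifferentiated) = 2266.0037; mean CPM(differentiated) = 1494.0583
Fold change = 1494.0583 / 2266.0037 = 0.65934
log2(0.65934) = -0.6009

-0.601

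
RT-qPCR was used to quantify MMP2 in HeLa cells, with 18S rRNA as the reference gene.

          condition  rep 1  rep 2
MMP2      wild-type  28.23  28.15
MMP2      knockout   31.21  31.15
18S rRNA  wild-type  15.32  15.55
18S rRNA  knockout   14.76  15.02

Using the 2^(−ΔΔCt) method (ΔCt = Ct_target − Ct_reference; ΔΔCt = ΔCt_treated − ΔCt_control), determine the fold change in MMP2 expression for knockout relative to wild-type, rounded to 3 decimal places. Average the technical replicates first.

0.086

Mean Ct: MMP2 wild-type 28.190; MMP2 knockout 31.180; 18S rRNA wild-type 15.435; 18S rRNA knockout 14.890
ΔCt(wild-type) = 28.190 − 15.435 = 12.755
ΔCt(knockout) = 31.180 − 14.890 = 16.290
ΔΔCt = 16.290 − 12.755 = 3.535
Fold change = 2^(−3.535) = 0.0863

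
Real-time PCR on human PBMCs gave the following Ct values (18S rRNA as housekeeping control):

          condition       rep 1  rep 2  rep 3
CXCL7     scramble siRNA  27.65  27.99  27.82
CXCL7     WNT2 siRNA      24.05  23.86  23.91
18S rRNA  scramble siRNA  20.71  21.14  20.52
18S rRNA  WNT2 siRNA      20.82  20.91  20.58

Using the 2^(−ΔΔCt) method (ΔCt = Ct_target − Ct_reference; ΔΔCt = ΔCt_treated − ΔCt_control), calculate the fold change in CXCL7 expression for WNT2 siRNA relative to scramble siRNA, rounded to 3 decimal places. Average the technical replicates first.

Mean Ct: CXCL7 scramble siRNA 27.820; CXCL7 WNT2 siRNA 23.940; 18S rRNA scramble siRNA 20.790; 18S rRNA WNT2 siRNA 20.770
ΔCt(scramble siRNA) = 27.820 − 20.790 = 7.030
ΔCt(WNT2 siRNA) = 23.940 − 20.770 = 3.170
ΔΔCt = 3.170 − 7.030 = -3.860
Fold change = 2^(−(-3.860)) = 2^3.860 = 14.5203

14.520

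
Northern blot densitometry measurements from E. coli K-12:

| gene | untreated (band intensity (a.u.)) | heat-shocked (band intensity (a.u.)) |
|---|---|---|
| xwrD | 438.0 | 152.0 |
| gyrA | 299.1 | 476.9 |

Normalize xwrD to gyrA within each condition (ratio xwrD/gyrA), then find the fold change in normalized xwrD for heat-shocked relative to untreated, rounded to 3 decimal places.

xwrD/gyrA (untreated) = 438.0 / 299.1 = 1.4644
xwrD/gyrA (heat-shocked) = 152.0 / 476.9 = 0.31873
Fold change = 0.31873 / 1.4644 = 0.2176

0.218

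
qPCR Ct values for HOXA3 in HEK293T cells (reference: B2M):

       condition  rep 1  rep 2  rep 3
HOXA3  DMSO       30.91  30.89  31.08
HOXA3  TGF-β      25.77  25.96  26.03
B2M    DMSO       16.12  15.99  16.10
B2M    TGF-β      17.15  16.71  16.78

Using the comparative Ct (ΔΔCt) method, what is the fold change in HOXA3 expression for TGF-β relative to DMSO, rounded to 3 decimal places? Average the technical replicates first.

Mean Ct: HOXA3 DMSO 30.960; HOXA3 TGF-β 25.920; B2M DMSO 16.070; B2M TGF-β 16.880
ΔCt(DMSO) = 30.960 − 16.070 = 14.890
ΔCt(TGF-β) = 25.920 − 16.880 = 9.040
ΔΔCt = 9.040 − 14.890 = -5.850
Fold change = 2^(−(-5.850)) = 2^5.850 = 57.6800

57.680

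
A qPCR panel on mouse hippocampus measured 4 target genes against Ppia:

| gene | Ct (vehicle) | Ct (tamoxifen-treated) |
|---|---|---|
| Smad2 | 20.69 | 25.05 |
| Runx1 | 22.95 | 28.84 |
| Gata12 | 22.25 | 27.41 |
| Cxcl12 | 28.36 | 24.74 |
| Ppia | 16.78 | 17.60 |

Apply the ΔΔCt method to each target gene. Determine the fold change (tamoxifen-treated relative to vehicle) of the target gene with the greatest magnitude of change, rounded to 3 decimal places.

Smad2: ΔΔCt = (25.05−17.60) − (20.69−16.78) = 7.45 − 3.91 = 3.54; fold change = 2^-3.54 = 0.086
Runx1: ΔΔCt = (28.84−17.60) − (22.95−16.78) = 11.24 − 6.17 = 5.07; fold change = 2^-5.07 = 0.030
Gata12: ΔΔCt = (27.41−17.60) − (22.25−16.78) = 9.81 − 5.47 = 4.34; fold change = 2^-4.34 = 0.049
Cxcl12: ΔΔCt = (24.74−17.60) − (28.36−16.78) = 7.14 − 11.58 = -4.44; fold change = 2^4.44 = 21.706
Runx1 has the largest |ΔΔCt| = 5.07.

0.030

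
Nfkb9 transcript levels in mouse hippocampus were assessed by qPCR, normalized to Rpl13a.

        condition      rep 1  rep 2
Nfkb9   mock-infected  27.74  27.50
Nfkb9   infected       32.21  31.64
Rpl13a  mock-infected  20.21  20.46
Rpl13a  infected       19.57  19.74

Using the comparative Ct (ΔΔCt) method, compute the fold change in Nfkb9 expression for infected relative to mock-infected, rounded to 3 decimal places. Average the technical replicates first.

Mean Ct: Nfkb9 mock-infected 27.620; Nfkb9 infected 31.925; Rpl13a mock-infected 20.335; Rpl13a infected 19.655
ΔCt(mock-infected) = 27.620 − 20.335 = 7.285
ΔCt(infected) = 31.925 − 19.655 = 12.270
ΔΔCt = 12.270 − 7.285 = 4.985
Fold change = 2^(−4.985) = 0.0316

0.032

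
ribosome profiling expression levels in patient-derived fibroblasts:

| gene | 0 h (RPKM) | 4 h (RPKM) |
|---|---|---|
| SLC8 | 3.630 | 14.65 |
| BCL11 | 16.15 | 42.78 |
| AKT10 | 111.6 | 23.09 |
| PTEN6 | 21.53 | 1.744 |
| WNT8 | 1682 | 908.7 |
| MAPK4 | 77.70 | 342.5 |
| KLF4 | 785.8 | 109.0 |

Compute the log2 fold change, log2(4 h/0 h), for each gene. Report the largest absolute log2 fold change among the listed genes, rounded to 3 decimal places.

log2(14.65/3.630) = 2.013  (SLC8)
log2(42.78/16.15) = 1.405  (BCL11)
log2(23.09/111.6) = -2.273  (AKT10)
log2(1.744/21.53) = -3.626  (PTEN6)
log2(908.7/1682) = -0.888  (WNT8)
log2(342.5/77.70) = 2.140  (MAPK4)
log2(109.0/785.8) = -2.850  (KLF4)
The largest magnitude belongs to PTEN6.

3.626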